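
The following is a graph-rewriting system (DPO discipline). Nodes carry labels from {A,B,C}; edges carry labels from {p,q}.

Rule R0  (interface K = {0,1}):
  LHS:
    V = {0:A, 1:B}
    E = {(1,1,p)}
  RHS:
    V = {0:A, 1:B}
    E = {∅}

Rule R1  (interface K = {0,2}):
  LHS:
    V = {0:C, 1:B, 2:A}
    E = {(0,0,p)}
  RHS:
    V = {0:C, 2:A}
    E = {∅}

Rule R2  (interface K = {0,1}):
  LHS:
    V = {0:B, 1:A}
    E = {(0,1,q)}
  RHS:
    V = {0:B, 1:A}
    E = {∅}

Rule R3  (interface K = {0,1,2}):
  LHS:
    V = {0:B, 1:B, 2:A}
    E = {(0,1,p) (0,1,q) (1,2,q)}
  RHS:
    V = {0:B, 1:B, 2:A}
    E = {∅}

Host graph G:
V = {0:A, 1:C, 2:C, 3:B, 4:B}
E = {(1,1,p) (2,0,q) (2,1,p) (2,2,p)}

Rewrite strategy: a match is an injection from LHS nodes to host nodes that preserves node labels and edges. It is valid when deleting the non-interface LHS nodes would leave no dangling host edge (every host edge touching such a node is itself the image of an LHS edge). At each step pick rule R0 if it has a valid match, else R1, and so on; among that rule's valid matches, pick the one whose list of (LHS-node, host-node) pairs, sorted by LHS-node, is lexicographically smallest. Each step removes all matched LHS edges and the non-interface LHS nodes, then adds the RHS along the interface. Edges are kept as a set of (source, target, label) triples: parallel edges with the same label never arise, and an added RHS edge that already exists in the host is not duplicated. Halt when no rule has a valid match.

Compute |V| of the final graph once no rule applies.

[0] host  ⇒  5 nodes, 4 edges  {1-p->1 2-q->0 2-p->1 2-p->2}
[1] R1 @ {0↦1, 1↦3, 2↦0}  ⇒  4 nodes, 3 edges  {2-q->0 2-p->1 2-p->2}
[2] R1 @ {0↦2, 1↦4, 2↦0}  ⇒  3 nodes, 2 edges  {2-q->0 2-p->1}
final graph: no rule applies after step 2
NF nodes: {0:A, 1:C, 2:C}

Answer: 3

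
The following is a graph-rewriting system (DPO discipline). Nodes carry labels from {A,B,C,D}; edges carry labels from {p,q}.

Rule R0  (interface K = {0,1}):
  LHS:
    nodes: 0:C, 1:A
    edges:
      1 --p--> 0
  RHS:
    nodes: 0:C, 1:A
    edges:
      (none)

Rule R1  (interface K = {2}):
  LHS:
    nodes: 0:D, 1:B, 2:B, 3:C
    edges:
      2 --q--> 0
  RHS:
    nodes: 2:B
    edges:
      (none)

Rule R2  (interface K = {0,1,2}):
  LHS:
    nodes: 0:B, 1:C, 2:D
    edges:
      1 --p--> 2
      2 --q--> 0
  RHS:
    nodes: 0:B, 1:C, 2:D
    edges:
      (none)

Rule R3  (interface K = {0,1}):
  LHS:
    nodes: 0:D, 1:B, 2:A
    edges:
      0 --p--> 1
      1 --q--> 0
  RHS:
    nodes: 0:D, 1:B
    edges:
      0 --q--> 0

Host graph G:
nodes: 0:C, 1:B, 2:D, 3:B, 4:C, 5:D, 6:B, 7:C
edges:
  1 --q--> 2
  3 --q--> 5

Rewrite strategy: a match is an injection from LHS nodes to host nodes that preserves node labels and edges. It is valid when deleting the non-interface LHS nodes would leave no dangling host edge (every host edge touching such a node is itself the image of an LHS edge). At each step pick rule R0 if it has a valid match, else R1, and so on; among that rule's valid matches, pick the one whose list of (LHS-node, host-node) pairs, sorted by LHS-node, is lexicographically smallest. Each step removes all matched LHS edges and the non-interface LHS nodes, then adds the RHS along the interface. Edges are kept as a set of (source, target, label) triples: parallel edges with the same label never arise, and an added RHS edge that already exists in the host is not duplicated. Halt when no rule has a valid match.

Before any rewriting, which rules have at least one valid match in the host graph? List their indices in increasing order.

R0: no valid match — LHS pattern not found
R1: 6 valid matches — {0↦2, 1↦6, 2↦1, 3↦0}, {0↦2, 1↦6, 2↦1, 3↦4}, {0↦2, 1↦6, 2↦1, 3↦7} (+3 more)
R2: no valid match — LHS pattern not found
R3: no valid match — LHS pattern not found

Answer: [R1]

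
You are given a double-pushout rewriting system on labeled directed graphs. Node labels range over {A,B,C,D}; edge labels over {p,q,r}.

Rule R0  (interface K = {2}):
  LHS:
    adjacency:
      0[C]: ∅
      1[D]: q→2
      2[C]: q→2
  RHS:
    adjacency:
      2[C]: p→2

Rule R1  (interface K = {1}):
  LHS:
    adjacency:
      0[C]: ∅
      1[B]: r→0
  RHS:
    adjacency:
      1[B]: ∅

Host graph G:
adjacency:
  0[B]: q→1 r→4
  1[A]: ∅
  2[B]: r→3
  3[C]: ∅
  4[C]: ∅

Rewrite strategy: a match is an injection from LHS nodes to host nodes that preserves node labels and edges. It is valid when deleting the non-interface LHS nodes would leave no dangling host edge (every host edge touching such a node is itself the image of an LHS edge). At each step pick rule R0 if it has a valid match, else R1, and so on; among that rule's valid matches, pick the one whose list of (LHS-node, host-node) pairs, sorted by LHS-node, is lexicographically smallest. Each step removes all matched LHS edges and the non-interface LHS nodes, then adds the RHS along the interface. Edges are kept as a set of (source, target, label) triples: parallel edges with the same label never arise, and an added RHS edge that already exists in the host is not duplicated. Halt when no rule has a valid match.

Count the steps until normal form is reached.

initial: |V|=5 |E|=3  E = 0-q->1 0-r->4 2-r->3
step 1: apply R1 at {0↦3, 1↦2}  → |V|=4 |E|=2  E = 0-q->1 0-r->4
step 2: apply R1 at {0↦4, 1↦0}  → |V|=3 |E|=1  E = 0-q->1
normal form: no rule applies after step 2

Answer: 2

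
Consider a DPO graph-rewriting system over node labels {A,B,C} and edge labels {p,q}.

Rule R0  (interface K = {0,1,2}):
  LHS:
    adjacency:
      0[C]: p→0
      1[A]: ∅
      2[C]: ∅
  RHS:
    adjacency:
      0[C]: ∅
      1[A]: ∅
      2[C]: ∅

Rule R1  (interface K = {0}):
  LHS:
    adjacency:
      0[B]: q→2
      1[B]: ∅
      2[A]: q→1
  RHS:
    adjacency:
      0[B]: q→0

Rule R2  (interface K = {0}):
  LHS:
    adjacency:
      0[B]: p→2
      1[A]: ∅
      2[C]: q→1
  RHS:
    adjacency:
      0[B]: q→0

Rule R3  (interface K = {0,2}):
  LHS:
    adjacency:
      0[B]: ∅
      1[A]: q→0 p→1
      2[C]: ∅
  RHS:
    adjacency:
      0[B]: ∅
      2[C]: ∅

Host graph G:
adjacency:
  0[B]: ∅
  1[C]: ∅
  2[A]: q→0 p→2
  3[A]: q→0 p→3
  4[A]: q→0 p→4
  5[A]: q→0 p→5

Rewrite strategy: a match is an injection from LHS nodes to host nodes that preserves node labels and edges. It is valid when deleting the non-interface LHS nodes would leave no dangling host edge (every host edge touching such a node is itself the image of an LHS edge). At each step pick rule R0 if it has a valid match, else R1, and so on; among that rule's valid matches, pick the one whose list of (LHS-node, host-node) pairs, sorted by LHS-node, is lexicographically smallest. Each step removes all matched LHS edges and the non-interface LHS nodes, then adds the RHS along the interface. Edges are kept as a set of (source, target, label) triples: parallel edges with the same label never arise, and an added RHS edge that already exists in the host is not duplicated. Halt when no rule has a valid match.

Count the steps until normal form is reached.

Answer: 4

Steps:
[0] host  ⇒  6 nodes, 8 edges  {2-q->0 2-p->2 3-q->0 3-p->3 4-q->0 4-p->4 5-q->0 5-p->5}
[1] R3 @ {0↦0, 1↦2, 2↦1}  ⇒  5 nodes, 6 edges  {3-q->0 3-p->3 4-q->0 4-p->4 5-q->0 5-p->5}
[2] R3 @ {0↦0, 1↦3, 2↦1}  ⇒  4 nodes, 4 edges  {4-q->0 4-p->4 5-q->0 5-p->5}
[3] R3 @ {0↦0, 1↦4, 2↦1}  ⇒  3 nodes, 2 edges  {5-q->0 5-p->5}
[4] R3 @ {0↦0, 1↦5, 2↦1}  ⇒  2 nodes, 0 edges  {∅}
final graph: no rule applies after step 4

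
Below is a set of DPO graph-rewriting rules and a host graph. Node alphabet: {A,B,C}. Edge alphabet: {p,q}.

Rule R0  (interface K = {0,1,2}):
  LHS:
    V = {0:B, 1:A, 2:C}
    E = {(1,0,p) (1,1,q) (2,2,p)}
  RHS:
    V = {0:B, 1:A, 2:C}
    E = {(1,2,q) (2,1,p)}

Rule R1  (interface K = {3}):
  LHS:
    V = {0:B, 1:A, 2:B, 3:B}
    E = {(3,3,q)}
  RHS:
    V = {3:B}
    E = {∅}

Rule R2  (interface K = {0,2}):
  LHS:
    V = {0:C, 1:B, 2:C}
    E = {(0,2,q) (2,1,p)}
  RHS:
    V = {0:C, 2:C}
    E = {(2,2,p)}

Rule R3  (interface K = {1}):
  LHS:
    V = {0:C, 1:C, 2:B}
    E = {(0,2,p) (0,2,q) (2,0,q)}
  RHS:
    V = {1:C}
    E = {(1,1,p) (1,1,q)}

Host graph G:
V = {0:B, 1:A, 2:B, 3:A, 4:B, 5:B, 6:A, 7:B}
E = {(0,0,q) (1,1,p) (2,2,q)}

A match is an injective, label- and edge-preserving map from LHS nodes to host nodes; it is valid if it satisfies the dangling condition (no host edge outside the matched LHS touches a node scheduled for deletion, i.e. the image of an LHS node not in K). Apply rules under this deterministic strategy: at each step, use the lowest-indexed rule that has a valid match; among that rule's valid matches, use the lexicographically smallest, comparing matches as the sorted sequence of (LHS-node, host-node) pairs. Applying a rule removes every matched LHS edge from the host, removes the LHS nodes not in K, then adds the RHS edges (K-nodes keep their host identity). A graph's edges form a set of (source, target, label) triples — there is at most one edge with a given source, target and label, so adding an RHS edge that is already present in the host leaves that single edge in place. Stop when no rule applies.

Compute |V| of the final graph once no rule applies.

Answer: 2

Steps:
[0] host  ⇒  8 nodes, 3 edges  {0-q->0 1-p->1 2-q->2}
[1] R1 @ {0↦4, 1↦3, 2↦5, 3↦0}  ⇒  5 nodes, 2 edges  {1-p->1 2-q->2}
[2] R1 @ {0↦0, 1↦6, 2↦7, 3↦2}  ⇒  2 nodes, 1 edges  {1-p->1}
normal form: no rule applies after step 2
NF nodes: {1:A, 2:B}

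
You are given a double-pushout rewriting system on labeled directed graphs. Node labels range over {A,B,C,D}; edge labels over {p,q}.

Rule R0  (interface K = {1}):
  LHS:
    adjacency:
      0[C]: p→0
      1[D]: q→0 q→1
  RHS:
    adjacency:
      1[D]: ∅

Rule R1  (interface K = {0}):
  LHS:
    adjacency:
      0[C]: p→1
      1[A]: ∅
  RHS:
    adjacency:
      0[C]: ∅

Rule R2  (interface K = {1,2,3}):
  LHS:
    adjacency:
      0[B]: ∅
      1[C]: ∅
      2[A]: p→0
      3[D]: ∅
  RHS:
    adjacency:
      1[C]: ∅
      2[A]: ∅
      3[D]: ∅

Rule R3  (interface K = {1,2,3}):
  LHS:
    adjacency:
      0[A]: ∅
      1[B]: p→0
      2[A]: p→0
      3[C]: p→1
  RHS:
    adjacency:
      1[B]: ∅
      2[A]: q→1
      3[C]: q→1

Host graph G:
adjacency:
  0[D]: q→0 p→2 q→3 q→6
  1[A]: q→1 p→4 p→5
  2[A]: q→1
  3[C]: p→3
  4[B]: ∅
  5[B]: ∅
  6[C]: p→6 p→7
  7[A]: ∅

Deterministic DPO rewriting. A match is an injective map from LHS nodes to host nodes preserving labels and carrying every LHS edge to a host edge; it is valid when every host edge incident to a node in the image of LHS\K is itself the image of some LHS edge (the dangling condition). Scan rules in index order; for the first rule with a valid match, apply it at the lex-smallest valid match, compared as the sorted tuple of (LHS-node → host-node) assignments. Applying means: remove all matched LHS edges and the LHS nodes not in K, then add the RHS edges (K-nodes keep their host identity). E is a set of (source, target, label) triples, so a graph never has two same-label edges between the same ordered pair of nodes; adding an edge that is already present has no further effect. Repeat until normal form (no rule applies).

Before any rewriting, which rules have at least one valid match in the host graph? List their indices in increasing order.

R0: 1 valid match — {0↦3, 1↦0}
R1: 1 valid match — {0↦6, 1↦7}
R2: 4 valid matches — {0↦4, 1↦3, 2↦1, 3↦0}, {0↦4, 1↦6, 2↦1, 3↦0}, {0↦5, 1↦3, 2↦1, 3↦0} (+1 more)
R3: no valid match — LHS pattern not found

Answer: [R0,R1,R2]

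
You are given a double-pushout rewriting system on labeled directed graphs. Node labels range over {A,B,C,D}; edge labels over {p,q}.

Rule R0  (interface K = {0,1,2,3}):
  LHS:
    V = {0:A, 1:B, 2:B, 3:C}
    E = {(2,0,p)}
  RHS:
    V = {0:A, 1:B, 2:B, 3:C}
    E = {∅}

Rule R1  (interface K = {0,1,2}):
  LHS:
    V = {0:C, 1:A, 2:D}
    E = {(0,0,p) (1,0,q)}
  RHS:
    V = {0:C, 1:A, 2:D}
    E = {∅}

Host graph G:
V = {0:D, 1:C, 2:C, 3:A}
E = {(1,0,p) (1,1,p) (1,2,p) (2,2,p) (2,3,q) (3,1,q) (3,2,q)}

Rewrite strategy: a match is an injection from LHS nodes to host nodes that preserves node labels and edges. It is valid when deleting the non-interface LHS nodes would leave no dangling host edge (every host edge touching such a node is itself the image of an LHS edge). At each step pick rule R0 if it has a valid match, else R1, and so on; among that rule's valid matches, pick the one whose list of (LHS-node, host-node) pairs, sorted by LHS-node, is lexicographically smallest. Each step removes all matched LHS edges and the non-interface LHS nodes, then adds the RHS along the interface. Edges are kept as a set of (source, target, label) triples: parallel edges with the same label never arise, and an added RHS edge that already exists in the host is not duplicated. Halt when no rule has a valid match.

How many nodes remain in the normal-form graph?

[0] host  ⇒  4 nodes, 7 edges  {1-p->0 1-p->1 1-p->2 2-p->2 2-q->3 3-q->1 3-q->2}
[1] R1 @ {0↦1, 1↦3, 2↦0}  ⇒  4 nodes, 5 edges  {1-p->0 1-p->2 2-p->2 2-q->3 3-q->2}
[2] R1 @ {0↦2, 1↦3, 2↦0}  ⇒  4 nodes, 3 edges  {1-p->0 1-p->2 2-q->3}
normal form: no rule applies after step 2
NF nodes: {0:D, 1:C, 2:C, 3:A}

Answer: 4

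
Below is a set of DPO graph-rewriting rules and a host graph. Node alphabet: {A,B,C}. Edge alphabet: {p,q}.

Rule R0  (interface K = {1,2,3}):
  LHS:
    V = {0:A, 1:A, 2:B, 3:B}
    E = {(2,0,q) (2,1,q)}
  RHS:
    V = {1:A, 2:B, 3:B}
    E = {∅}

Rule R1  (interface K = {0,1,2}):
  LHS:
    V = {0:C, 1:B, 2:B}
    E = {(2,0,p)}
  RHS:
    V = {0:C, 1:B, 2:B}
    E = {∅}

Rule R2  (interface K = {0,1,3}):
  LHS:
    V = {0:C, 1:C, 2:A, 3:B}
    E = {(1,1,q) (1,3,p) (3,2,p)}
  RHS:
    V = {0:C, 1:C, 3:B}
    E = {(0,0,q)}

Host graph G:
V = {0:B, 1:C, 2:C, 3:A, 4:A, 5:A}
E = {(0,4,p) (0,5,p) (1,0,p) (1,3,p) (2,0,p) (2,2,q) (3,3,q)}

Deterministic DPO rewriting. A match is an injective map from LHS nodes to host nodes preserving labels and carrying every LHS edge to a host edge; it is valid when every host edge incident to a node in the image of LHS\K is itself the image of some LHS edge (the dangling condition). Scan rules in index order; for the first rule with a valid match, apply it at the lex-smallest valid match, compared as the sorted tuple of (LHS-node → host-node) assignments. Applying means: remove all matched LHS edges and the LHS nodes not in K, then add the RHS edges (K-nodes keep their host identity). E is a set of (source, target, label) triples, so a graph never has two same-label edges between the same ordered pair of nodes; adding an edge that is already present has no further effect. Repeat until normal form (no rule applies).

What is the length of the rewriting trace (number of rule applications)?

Answer: 2

Steps:
start.  V:6 E:7  edges: 0-p->4 0-p->5 1-p->0 1-p->3 2-p->0 2-q->2 3-q->3
1. fire R2 via {0↦1, 1↦2, 2↦4, 3↦0}  →  V:5 E:5  edges: 0-p->5 1-p->0 1-q->1 1-p->3 3-q->3
2. fire R2 via {0↦2, 1↦1, 2↦5, 3↦0}  →  V:4 E:3  edges: 1-p->3 2-q->2 3-q->3
normal form: no rule applies after step 2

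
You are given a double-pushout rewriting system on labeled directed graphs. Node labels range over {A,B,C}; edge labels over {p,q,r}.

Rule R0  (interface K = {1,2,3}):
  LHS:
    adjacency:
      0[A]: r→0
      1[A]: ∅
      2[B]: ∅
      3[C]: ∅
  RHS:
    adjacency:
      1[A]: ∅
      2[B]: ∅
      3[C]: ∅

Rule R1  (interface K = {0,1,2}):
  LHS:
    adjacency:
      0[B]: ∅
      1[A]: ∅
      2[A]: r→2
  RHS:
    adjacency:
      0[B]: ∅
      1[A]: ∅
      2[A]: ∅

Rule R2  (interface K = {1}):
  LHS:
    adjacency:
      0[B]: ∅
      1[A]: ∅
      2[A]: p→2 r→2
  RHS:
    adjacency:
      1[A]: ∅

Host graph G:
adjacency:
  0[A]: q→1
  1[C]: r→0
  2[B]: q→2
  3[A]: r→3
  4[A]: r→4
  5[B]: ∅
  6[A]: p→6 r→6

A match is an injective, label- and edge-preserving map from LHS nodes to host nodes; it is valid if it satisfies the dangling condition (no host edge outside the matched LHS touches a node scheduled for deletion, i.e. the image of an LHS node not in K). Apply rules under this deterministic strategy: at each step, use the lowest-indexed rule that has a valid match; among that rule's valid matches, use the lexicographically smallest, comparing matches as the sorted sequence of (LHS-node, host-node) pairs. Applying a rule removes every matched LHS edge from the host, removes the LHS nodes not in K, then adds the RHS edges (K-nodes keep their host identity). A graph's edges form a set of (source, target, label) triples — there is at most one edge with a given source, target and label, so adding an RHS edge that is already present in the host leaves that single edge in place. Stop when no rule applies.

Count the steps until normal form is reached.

Answer: 3

Steps:
initial: |V|=7 |E|=7  E = 0-q->1 1-r->0 2-q->2 3-r->3 4-r->4 6-p->6 6-r->6
step 1: apply R0 at {0↦3, 1↦0, 2↦2, 3↦1}  → |V|=6 |E|=6  E = 0-q->1 1-r->0 2-q->2 4-r->4 6-p->6 6-r->6
step 2: apply R0 at {0↦4, 1↦0, 2↦2, 3↦1}  → |V|=5 |E|=5  E = 0-q->1 1-r->0 2-q->2 6-p->6 6-r->6
step 3: apply R1 at {0↦2, 1↦0, 2↦6}  → |V|=5 |E|=4  E = 0-q->1 1-r->0 2-q->2 6-p->6
final graph: no rule applies after step 3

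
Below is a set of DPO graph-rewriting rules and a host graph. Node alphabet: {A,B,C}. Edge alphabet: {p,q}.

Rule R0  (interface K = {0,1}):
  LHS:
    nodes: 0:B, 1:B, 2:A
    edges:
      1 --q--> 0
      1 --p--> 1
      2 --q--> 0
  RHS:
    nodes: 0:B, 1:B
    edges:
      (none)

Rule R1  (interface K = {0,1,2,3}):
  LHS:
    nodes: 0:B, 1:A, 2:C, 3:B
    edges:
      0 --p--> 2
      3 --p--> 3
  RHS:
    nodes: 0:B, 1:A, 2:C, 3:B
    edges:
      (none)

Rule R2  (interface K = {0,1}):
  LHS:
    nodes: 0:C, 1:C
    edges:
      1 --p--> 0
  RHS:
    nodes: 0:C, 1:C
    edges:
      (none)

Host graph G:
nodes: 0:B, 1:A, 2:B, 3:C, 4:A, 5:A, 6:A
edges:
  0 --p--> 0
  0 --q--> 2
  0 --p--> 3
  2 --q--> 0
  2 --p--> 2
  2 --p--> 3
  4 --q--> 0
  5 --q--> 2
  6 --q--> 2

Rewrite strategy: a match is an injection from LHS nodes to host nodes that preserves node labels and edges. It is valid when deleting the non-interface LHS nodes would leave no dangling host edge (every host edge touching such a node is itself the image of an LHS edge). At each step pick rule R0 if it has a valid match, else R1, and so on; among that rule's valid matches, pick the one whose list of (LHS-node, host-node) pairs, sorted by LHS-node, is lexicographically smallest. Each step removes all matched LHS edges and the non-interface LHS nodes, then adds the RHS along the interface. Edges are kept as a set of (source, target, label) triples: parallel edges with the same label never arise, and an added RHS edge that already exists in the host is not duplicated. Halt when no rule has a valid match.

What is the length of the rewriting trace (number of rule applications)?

initial: |V|=7 |E|=9  E = 0-p->0 0-q->2 0-p->3 2-q->0 2-p->2 2-p->3 4-q->0 5-q->2 6-q->2
step 1: apply R0 at {0↦0, 1↦2, 2↦4}  → |V|=6 |E|=6  E = 0-p->0 0-q->2 0-p->3 2-p->3 5-q->2 6-q->2
step 2: apply R0 at {0↦2, 1↦0, 2↦5}  → |V|=5 |E|=3  E = 0-p->3 2-p->3 6-q->2
final graph: no rule applies after step 2

Answer: 2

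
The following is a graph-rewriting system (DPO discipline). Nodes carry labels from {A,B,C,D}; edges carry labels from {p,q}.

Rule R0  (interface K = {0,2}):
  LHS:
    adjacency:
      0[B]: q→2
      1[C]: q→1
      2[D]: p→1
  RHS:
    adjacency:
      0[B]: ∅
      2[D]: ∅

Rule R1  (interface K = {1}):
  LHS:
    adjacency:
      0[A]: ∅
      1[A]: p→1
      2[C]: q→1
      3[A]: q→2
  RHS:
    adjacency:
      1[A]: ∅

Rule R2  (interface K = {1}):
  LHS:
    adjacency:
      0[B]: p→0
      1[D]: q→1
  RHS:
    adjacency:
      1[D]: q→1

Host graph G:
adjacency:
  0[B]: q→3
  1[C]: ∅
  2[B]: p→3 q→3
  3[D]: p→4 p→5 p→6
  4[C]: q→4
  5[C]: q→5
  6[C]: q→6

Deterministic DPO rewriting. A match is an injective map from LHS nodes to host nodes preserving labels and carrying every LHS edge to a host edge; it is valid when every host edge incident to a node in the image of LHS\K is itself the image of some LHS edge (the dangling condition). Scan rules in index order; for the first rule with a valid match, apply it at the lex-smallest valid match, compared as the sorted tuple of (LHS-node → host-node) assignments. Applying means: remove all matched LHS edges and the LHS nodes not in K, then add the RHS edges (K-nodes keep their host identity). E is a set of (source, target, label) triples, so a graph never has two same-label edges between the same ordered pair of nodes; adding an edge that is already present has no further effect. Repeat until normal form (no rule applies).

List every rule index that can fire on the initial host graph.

R0: 6 valid matches — {0↦0, 1↦4, 2↦3}, {0↦0, 1↦5, 2↦3}, {0↦0, 1↦6, 2↦3} (+3 more)
R1: no valid match — LHS pattern not found
R2: no valid match — LHS pattern not found

Answer: [R0]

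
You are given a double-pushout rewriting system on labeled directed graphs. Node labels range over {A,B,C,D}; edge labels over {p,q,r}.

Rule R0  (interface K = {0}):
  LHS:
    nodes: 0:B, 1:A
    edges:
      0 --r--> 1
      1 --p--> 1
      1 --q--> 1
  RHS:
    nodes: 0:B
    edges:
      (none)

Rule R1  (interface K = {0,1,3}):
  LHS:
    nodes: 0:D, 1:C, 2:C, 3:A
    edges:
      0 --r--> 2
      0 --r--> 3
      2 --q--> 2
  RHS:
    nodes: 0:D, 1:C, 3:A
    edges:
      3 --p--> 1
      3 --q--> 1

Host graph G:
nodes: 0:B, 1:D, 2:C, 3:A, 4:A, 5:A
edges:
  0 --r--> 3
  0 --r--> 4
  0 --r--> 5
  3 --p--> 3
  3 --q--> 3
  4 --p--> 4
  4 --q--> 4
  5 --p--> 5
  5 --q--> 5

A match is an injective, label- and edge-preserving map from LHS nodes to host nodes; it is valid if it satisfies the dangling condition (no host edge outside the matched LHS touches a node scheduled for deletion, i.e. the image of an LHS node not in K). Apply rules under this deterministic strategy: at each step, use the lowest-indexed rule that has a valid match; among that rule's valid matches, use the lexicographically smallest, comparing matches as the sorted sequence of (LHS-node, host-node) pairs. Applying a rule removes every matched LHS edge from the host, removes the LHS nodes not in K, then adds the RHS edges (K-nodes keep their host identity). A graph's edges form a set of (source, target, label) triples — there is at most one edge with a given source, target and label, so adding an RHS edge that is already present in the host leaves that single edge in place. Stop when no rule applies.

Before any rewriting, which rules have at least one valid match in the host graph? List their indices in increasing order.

R0: 3 valid matches — {0↦0, 1↦3}, {0↦0, 1↦4}, {0↦0, 1↦5}
R1: no valid match — LHS pattern not found

Answer: [R0]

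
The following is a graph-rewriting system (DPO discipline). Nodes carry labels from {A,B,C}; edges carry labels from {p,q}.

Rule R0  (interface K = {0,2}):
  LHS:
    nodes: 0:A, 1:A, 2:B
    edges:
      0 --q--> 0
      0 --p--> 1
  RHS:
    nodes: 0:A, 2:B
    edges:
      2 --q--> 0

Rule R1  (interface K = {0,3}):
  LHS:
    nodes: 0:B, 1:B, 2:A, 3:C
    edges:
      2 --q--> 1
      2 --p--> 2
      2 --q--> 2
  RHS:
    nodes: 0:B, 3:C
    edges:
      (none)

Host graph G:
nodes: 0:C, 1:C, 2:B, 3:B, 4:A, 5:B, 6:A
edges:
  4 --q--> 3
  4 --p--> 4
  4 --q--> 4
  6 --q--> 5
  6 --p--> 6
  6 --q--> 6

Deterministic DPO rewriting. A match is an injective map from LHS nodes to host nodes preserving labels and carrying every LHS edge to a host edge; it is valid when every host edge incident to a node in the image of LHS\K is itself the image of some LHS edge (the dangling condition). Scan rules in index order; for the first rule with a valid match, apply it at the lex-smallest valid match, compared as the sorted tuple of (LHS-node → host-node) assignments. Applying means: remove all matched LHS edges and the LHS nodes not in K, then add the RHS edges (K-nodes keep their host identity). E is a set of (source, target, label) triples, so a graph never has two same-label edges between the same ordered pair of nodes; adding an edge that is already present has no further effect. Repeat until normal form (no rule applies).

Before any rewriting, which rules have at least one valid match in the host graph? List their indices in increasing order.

Answer: [R1]

Rewrite trace:
R0: no valid match — LHS pattern not found
R1: 8 valid matches — {0↦2, 1↦3, 2↦4, 3↦0}, {0↦2, 1↦3, 2↦4, 3↦1}, {0↦2, 1↦5, 2↦6, 3↦0} (+5 more)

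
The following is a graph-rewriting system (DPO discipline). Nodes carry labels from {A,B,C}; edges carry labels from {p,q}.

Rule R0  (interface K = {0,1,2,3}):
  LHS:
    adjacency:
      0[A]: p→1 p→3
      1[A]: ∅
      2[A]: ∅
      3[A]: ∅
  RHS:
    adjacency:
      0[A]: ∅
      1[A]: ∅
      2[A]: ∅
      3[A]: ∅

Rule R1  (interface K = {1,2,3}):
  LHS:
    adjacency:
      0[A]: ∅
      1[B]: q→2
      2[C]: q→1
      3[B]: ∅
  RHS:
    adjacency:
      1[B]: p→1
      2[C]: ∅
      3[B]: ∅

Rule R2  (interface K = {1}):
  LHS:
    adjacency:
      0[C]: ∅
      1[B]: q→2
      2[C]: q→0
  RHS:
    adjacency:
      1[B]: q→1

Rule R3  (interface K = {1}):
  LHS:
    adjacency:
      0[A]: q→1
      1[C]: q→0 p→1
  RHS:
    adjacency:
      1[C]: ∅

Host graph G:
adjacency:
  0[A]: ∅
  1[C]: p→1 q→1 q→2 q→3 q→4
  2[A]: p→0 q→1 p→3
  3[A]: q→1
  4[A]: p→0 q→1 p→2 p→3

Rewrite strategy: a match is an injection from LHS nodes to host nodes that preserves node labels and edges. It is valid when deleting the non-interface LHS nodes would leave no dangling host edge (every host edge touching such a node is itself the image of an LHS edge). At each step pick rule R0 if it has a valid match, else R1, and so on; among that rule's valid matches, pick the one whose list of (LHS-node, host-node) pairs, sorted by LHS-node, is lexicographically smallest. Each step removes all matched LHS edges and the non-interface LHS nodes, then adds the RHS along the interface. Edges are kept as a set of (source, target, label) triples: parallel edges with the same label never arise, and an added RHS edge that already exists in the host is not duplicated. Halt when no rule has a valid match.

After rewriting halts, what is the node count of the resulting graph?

Answer: 4

Rewrite trace:
[0] host  ⇒  5 nodes, 13 edges  {1-p->1 1-q->1 1-q->2 1-q->3 1-q->4 2-p->0 2-q->1 2-p->3 3-q->1 4-p->0 4-q->1 4-p->2 4-p->3}
[1] R0 @ {0↦2, 1↦0, 2↦4, 3↦3}  ⇒  5 nodes, 11 edges  {1-p->1 1-q->1 1-q->2 1-q->3 1-q->4 2-q->1 3-q->1 4-p->0 4-q->1 4-p->2 4-p->3}
[2] R0 @ {0↦4, 1↦0, 2↦2, 3↦3}  ⇒  5 nodes, 9 edges  {1-p->1 1-q->1 1-q->2 1-q->3 1-q->4 2-q->1 3-q->1 4-q->1 4-p->2}
[3] R3 @ {0↦3, 1↦1}  ⇒  4 nodes, 6 edges  {1-q->1 1-q->2 1-q->4 2-q->1 4-q->1 4-p->2}
final graph: no rule applies after step 3
NF nodes: {0:A, 1:C, 2:A, 4:A}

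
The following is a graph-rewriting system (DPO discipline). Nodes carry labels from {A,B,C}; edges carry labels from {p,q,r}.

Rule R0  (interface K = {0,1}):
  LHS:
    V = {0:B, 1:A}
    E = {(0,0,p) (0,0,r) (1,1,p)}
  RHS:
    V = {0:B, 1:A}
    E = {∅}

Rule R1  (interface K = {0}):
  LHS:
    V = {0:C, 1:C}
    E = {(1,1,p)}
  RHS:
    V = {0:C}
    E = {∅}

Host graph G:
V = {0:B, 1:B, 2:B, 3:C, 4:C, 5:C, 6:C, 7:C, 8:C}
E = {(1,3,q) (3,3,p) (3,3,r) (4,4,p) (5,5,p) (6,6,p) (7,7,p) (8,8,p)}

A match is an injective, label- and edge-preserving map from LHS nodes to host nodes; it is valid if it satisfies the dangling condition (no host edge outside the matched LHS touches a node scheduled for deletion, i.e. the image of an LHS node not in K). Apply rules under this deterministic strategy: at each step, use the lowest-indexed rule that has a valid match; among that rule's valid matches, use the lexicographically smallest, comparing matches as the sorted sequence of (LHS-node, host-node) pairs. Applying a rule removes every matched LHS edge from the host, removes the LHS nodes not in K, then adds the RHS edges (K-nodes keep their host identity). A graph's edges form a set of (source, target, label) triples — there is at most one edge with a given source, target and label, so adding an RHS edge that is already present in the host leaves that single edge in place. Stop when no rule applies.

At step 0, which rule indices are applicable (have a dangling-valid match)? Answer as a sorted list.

Answer: [R1]

Steps:
R0: no valid match — LHS pattern not found
R1: 25 valid matches — {0↦3, 1↦4}, {0↦3, 1↦5}, {0↦3, 1↦6} (+22 more)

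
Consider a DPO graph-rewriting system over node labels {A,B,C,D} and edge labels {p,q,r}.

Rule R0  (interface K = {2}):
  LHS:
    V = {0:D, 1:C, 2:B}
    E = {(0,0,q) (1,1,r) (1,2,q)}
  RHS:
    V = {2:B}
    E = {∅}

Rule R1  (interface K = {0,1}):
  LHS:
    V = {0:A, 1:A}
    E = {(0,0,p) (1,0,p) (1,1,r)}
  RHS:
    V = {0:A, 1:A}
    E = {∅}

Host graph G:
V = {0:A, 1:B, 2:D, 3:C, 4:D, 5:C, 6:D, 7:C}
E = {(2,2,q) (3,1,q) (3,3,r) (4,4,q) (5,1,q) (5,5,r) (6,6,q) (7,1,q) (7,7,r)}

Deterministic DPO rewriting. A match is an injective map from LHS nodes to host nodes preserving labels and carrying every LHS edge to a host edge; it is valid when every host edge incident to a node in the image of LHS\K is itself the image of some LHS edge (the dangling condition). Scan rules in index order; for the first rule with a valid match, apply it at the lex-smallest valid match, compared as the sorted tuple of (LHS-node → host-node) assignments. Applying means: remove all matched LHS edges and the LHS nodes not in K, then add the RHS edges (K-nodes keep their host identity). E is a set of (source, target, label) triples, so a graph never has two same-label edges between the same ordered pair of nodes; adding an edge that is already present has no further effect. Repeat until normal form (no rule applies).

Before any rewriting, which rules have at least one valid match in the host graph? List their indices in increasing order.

R0: 9 valid matches — {0↦2, 1↦3, 2↦1}, {0↦2, 1↦5, 2↦1}, {0↦2, 1↦7, 2↦1} (+6 more)
R1: no valid match — LHS pattern not found

Answer: [R0]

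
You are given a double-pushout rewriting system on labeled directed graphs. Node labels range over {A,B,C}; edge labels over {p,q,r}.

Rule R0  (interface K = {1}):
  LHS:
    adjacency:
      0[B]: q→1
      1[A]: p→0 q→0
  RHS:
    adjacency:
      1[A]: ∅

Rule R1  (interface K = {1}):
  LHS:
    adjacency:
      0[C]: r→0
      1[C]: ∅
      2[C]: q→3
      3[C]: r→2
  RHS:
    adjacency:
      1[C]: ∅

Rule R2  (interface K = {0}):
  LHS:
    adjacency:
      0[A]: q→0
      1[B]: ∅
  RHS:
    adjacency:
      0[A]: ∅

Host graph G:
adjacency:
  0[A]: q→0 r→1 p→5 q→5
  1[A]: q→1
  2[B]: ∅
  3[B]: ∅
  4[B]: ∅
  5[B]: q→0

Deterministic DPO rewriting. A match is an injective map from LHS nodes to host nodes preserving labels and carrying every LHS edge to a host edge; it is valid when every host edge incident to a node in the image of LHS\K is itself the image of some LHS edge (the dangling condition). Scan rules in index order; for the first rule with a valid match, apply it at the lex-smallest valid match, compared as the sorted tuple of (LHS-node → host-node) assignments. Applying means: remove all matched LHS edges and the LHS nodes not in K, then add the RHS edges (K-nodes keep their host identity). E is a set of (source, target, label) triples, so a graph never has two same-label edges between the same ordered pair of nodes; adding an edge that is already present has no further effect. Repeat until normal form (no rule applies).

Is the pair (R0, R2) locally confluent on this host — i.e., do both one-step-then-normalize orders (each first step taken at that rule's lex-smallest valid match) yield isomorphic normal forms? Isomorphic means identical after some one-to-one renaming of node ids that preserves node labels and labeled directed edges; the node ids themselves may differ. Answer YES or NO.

Answer: YES

Steps:
branch R0-first: apply at {0↦5, 1↦0} → |E|=3, then 2 more step(s) → NF |V|=3 |E|=1 V={0:A, 1:A, 4:B} E=0-r->1
branch R2-first: apply at {0↦0, 1↦2} → |E|=5, then 2 more step(s) → NF |V|=3 |E|=1 V={0:A, 1:A, 4:B} E=0-r->1
graphs isomorphic (equal up to label-preserving node renaming)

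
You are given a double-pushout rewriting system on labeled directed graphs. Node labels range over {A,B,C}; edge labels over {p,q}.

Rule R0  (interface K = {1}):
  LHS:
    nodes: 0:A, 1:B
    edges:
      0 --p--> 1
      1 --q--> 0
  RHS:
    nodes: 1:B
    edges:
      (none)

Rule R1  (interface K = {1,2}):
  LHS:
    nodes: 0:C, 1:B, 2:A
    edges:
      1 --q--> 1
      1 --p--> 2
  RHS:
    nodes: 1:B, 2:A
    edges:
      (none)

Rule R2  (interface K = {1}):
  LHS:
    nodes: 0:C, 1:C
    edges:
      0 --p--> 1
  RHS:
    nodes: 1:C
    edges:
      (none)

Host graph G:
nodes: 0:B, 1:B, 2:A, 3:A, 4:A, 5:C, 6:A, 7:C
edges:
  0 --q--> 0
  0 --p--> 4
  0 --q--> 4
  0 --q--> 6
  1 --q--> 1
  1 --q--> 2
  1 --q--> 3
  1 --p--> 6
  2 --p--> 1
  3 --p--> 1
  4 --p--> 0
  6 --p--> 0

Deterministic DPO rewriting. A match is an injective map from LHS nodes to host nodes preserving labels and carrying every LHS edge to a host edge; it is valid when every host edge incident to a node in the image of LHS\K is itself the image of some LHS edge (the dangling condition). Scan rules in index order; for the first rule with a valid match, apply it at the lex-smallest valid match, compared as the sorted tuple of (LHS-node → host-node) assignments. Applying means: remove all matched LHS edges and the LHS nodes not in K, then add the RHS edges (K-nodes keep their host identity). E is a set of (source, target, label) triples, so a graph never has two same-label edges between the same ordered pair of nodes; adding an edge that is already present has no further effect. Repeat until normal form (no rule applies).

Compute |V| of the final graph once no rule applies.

[0] host  ⇒  8 nodes, 12 edges  {0-q->0 0-p->4 0-q->4 0-q->6 1-q->1 1-q->2 1-q->3 1-p->6 2-p->1 3-p->1 4-p->0 6-p->0}
[1] R0 @ {0↦2, 1↦1}  ⇒  7 nodes, 10 edges  {0-q->0 0-p->4 0-q->4 0-q->6 1-q->1 1-q->3 1-p->6 3-p->1 4-p->0 6-p->0}
[2] R0 @ {0↦3, 1↦1}  ⇒  6 nodes, 8 edges  {0-q->0 0-p->4 0-q->4 0-q->6 1-q->1 1-p->6 4-p->0 6-p->0}
[3] R1 @ {0↦5, 1↦0, 2↦4}  ⇒  5 nodes, 6 edges  {0-q->4 0-q->6 1-q->1 1-p->6 4-p->0 6-p->0}
[4] R0 @ {0↦4, 1↦0}  ⇒  4 nodes, 4 edges  {0-q->6 1-q->1 1-p->6 6-p->0}
[5] R1 @ {0↦7, 1↦1, 2↦6}  ⇒  3 nodes, 2 edges  {0-q->6 6-p->0}
[6] R0 @ {0↦6, 1↦0}  ⇒  2 nodes, 0 edges  {∅}
final graph: no rule applies after step 6
NF nodes: {0:B, 1:B}

Answer: 2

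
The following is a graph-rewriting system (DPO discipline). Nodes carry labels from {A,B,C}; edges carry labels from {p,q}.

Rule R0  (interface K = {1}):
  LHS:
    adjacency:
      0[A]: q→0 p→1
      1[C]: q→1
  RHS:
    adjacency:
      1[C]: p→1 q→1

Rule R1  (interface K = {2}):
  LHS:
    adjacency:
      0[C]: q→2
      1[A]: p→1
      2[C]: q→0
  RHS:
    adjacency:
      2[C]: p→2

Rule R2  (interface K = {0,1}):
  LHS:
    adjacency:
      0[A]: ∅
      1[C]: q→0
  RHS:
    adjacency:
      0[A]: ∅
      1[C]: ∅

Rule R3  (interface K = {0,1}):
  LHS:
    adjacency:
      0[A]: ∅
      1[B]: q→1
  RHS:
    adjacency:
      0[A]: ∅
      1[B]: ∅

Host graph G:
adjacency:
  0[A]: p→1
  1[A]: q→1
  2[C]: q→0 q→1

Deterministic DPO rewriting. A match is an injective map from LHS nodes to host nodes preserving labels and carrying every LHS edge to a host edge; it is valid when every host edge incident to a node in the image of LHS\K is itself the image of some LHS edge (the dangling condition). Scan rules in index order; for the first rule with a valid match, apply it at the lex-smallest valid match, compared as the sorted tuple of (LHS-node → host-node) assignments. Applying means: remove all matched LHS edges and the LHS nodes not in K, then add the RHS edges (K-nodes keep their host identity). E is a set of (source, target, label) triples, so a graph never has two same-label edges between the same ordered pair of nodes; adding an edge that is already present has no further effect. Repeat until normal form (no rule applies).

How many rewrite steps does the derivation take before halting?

Answer: 2

Steps:
start.  V:3 E:4  edges: 0-p->1 1-q->1 2-q->0 2-q->1
1. fire R2 via {0↦0, 1↦2}  →  V:3 E:3  edges: 0-p->1 1-q->1 2-q->1
2. fire R2 via {0↦1, 1↦2}  →  V:3 E:2  edges: 0-p->1 1-q->1
final graph: no rule applies after step 2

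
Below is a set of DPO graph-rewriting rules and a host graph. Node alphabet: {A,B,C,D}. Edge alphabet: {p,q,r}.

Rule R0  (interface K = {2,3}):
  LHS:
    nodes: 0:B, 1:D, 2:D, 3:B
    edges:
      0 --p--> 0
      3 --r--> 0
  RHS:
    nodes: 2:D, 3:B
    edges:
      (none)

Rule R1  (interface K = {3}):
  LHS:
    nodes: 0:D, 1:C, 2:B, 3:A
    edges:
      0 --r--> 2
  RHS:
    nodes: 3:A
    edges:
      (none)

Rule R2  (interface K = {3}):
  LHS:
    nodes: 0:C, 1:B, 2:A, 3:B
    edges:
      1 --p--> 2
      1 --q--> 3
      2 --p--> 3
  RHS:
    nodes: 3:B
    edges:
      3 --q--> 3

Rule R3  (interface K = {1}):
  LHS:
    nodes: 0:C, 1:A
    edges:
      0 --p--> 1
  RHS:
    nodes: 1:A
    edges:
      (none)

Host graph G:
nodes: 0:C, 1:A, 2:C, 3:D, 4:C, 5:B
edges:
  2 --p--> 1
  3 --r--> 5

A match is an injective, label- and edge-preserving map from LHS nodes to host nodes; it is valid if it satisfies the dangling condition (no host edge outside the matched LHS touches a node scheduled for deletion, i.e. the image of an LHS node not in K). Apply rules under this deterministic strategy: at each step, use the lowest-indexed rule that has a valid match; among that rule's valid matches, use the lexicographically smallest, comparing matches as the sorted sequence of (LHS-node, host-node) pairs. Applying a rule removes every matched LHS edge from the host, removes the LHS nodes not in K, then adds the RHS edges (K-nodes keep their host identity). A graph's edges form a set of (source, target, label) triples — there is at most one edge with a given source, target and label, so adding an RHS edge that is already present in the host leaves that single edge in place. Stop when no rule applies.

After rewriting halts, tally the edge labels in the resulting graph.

start.  V:6 E:2  edges: 2-p->1 3-r->5
1. fire R1 via {0↦3, 1↦0, 2↦5, 3↦1}  →  V:3 E:1  edges: 2-p->1
2. fire R3 via {0↦2, 1↦1}  →  V:2 E:0  edges: ∅
final graph: no rule applies after step 2
NF edges: []

Answer: (no edges)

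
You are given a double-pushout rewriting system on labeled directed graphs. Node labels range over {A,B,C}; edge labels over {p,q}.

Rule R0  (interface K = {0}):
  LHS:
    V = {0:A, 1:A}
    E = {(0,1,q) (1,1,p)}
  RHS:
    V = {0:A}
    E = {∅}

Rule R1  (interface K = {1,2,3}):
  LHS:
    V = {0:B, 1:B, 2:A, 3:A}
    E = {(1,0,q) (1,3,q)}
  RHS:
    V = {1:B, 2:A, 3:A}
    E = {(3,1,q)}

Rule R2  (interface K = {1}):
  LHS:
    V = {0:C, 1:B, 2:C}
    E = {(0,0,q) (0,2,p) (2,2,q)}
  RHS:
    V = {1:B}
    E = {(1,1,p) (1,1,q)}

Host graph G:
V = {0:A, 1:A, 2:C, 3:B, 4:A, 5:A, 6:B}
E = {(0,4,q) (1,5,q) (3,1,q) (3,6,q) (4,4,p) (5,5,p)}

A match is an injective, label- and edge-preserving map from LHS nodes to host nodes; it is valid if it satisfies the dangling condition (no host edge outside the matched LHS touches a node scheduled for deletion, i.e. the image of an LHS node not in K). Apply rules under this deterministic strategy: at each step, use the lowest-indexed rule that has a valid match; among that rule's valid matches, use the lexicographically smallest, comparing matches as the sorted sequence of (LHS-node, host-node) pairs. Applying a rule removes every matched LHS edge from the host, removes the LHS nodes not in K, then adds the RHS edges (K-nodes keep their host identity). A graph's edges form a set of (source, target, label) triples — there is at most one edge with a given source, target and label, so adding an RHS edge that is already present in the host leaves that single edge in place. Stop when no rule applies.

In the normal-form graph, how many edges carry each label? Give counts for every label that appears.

start.  V:7 E:6  edges: 0-q->4 1-q->5 3-q->1 3-q->6 4-p->4 5-p->5
1. fire R0 via {0↦0, 1↦4}  →  V:6 E:4  edges: 1-q->5 3-q->1 3-q->6 5-p->5
2. fire R0 via {0↦1, 1↦5}  →  V:5 E:2  edges: 3-q->1 3-q->6
3. fire R1 via {0↦6, 1↦3, 2↦0, 3↦1}  →  V:4 E:1  edges: 1-q->3
final graph: no rule applies after step 3
NF edges: [(1, 3, 'q')]

Answer: q:1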